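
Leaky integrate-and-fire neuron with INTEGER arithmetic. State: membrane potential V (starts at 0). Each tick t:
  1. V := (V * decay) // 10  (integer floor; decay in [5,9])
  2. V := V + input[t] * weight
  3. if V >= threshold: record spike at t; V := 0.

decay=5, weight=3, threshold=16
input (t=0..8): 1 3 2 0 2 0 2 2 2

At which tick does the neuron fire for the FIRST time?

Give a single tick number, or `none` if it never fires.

t=0: input=1 -> V=3
t=1: input=3 -> V=10
t=2: input=2 -> V=11
t=3: input=0 -> V=5
t=4: input=2 -> V=8
t=5: input=0 -> V=4
t=6: input=2 -> V=8
t=7: input=2 -> V=10
t=8: input=2 -> V=11

Answer: none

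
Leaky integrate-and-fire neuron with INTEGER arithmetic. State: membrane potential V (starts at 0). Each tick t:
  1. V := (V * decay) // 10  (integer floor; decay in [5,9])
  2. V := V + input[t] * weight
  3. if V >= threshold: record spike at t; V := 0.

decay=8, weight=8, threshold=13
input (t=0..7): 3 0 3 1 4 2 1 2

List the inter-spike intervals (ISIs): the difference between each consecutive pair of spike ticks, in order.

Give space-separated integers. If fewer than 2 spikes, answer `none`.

Answer: 2 2 1 2

Derivation:
t=0: input=3 -> V=0 FIRE
t=1: input=0 -> V=0
t=2: input=3 -> V=0 FIRE
t=3: input=1 -> V=8
t=4: input=4 -> V=0 FIRE
t=5: input=2 -> V=0 FIRE
t=6: input=1 -> V=8
t=7: input=2 -> V=0 FIRE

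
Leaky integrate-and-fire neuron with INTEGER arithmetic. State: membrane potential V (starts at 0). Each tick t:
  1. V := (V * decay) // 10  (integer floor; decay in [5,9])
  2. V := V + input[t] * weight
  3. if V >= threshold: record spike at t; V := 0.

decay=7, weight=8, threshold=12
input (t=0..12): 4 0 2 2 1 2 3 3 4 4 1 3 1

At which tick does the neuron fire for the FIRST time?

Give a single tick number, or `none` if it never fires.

Answer: 0

Derivation:
t=0: input=4 -> V=0 FIRE
t=1: input=0 -> V=0
t=2: input=2 -> V=0 FIRE
t=3: input=2 -> V=0 FIRE
t=4: input=1 -> V=8
t=5: input=2 -> V=0 FIRE
t=6: input=3 -> V=0 FIRE
t=7: input=3 -> V=0 FIRE
t=8: input=4 -> V=0 FIRE
t=9: input=4 -> V=0 FIRE
t=10: input=1 -> V=8
t=11: input=3 -> V=0 FIRE
t=12: input=1 -> V=8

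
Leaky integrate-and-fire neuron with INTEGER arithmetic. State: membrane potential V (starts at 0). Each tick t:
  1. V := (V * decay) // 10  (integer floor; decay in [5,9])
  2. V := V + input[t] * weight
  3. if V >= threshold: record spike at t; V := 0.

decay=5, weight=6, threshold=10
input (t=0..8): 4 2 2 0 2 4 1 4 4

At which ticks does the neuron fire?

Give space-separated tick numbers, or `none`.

t=0: input=4 -> V=0 FIRE
t=1: input=2 -> V=0 FIRE
t=2: input=2 -> V=0 FIRE
t=3: input=0 -> V=0
t=4: input=2 -> V=0 FIRE
t=5: input=4 -> V=0 FIRE
t=6: input=1 -> V=6
t=7: input=4 -> V=0 FIRE
t=8: input=4 -> V=0 FIRE

Answer: 0 1 2 4 5 7 8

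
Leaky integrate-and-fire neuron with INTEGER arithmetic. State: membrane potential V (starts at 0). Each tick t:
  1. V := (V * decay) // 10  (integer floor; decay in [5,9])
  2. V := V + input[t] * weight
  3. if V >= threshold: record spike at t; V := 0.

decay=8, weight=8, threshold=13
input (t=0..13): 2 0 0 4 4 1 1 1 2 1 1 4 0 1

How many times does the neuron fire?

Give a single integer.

Answer: 7

Derivation:
t=0: input=2 -> V=0 FIRE
t=1: input=0 -> V=0
t=2: input=0 -> V=0
t=3: input=4 -> V=0 FIRE
t=4: input=4 -> V=0 FIRE
t=5: input=1 -> V=8
t=6: input=1 -> V=0 FIRE
t=7: input=1 -> V=8
t=8: input=2 -> V=0 FIRE
t=9: input=1 -> V=8
t=10: input=1 -> V=0 FIRE
t=11: input=4 -> V=0 FIRE
t=12: input=0 -> V=0
t=13: input=1 -> V=8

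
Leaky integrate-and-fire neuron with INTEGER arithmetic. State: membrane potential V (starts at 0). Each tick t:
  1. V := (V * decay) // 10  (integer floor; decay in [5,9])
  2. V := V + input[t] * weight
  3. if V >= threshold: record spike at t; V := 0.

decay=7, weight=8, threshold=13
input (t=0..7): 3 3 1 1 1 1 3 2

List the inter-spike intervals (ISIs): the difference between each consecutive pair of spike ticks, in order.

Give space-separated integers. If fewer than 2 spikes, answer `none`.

Answer: 1 2 2 1 1

Derivation:
t=0: input=3 -> V=0 FIRE
t=1: input=3 -> V=0 FIRE
t=2: input=1 -> V=8
t=3: input=1 -> V=0 FIRE
t=4: input=1 -> V=8
t=5: input=1 -> V=0 FIRE
t=6: input=3 -> V=0 FIRE
t=7: input=2 -> V=0 FIRE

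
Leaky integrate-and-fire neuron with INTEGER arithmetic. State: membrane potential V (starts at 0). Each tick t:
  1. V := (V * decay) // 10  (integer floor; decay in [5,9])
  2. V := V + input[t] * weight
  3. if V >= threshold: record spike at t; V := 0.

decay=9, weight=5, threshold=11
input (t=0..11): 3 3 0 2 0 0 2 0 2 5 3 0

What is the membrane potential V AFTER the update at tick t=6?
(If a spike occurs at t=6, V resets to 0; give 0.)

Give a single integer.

t=0: input=3 -> V=0 FIRE
t=1: input=3 -> V=0 FIRE
t=2: input=0 -> V=0
t=3: input=2 -> V=10
t=4: input=0 -> V=9
t=5: input=0 -> V=8
t=6: input=2 -> V=0 FIRE
t=7: input=0 -> V=0
t=8: input=2 -> V=10
t=9: input=5 -> V=0 FIRE
t=10: input=3 -> V=0 FIRE
t=11: input=0 -> V=0

Answer: 0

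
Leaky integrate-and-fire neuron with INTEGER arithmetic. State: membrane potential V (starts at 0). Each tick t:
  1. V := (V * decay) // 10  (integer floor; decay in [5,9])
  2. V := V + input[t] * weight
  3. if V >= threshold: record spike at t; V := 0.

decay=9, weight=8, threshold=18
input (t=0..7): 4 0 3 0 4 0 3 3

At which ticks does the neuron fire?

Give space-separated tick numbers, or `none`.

t=0: input=4 -> V=0 FIRE
t=1: input=0 -> V=0
t=2: input=3 -> V=0 FIRE
t=3: input=0 -> V=0
t=4: input=4 -> V=0 FIRE
t=5: input=0 -> V=0
t=6: input=3 -> V=0 FIRE
t=7: input=3 -> V=0 FIRE

Answer: 0 2 4 6 7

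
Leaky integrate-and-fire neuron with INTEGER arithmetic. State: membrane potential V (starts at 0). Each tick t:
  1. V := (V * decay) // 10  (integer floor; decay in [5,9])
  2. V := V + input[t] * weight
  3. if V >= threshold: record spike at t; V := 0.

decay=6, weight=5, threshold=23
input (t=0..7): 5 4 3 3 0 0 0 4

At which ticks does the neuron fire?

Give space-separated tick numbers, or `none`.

Answer: 0 2

Derivation:
t=0: input=5 -> V=0 FIRE
t=1: input=4 -> V=20
t=2: input=3 -> V=0 FIRE
t=3: input=3 -> V=15
t=4: input=0 -> V=9
t=5: input=0 -> V=5
t=6: input=0 -> V=3
t=7: input=4 -> V=21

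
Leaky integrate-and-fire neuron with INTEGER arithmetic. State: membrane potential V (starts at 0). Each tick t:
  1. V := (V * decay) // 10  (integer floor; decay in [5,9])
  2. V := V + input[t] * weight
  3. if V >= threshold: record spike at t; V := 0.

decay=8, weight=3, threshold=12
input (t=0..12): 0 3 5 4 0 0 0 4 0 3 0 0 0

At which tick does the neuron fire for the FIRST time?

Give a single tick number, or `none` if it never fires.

t=0: input=0 -> V=0
t=1: input=3 -> V=9
t=2: input=5 -> V=0 FIRE
t=3: input=4 -> V=0 FIRE
t=4: input=0 -> V=0
t=5: input=0 -> V=0
t=6: input=0 -> V=0
t=7: input=4 -> V=0 FIRE
t=8: input=0 -> V=0
t=9: input=3 -> V=9
t=10: input=0 -> V=7
t=11: input=0 -> V=5
t=12: input=0 -> V=4

Answer: 2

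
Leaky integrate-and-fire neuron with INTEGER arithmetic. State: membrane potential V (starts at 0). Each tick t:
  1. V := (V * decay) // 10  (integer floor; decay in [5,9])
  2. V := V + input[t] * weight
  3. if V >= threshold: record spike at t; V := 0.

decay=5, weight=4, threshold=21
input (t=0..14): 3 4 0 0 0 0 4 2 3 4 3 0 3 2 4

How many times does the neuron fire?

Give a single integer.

Answer: 3

Derivation:
t=0: input=3 -> V=12
t=1: input=4 -> V=0 FIRE
t=2: input=0 -> V=0
t=3: input=0 -> V=0
t=4: input=0 -> V=0
t=5: input=0 -> V=0
t=6: input=4 -> V=16
t=7: input=2 -> V=16
t=8: input=3 -> V=20
t=9: input=4 -> V=0 FIRE
t=10: input=3 -> V=12
t=11: input=0 -> V=6
t=12: input=3 -> V=15
t=13: input=2 -> V=15
t=14: input=4 -> V=0 FIRE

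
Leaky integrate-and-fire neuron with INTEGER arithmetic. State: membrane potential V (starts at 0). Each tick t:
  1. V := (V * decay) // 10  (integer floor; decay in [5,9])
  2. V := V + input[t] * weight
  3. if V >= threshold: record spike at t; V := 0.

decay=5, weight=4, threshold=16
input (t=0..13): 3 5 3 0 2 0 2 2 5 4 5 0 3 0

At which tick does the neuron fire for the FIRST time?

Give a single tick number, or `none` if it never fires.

t=0: input=3 -> V=12
t=1: input=5 -> V=0 FIRE
t=2: input=3 -> V=12
t=3: input=0 -> V=6
t=4: input=2 -> V=11
t=5: input=0 -> V=5
t=6: input=2 -> V=10
t=7: input=2 -> V=13
t=8: input=5 -> V=0 FIRE
t=9: input=4 -> V=0 FIRE
t=10: input=5 -> V=0 FIRE
t=11: input=0 -> V=0
t=12: input=3 -> V=12
t=13: input=0 -> V=6

Answer: 1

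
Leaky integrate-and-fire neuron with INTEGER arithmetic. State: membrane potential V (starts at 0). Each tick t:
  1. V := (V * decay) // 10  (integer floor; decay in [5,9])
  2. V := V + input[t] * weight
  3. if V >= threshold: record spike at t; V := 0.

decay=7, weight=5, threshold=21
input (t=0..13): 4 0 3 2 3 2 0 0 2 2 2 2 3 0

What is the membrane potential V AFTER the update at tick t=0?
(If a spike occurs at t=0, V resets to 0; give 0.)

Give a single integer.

t=0: input=4 -> V=20
t=1: input=0 -> V=14
t=2: input=3 -> V=0 FIRE
t=3: input=2 -> V=10
t=4: input=3 -> V=0 FIRE
t=5: input=2 -> V=10
t=6: input=0 -> V=7
t=7: input=0 -> V=4
t=8: input=2 -> V=12
t=9: input=2 -> V=18
t=10: input=2 -> V=0 FIRE
t=11: input=2 -> V=10
t=12: input=3 -> V=0 FIRE
t=13: input=0 -> V=0

Answer: 20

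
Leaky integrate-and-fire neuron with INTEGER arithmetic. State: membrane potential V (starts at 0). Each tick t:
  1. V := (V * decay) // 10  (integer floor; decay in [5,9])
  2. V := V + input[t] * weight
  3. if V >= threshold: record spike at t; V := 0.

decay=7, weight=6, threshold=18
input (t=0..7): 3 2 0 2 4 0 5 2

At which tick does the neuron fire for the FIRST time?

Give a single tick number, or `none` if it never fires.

Answer: 0

Derivation:
t=0: input=3 -> V=0 FIRE
t=1: input=2 -> V=12
t=2: input=0 -> V=8
t=3: input=2 -> V=17
t=4: input=4 -> V=0 FIRE
t=5: input=0 -> V=0
t=6: input=5 -> V=0 FIRE
t=7: input=2 -> V=12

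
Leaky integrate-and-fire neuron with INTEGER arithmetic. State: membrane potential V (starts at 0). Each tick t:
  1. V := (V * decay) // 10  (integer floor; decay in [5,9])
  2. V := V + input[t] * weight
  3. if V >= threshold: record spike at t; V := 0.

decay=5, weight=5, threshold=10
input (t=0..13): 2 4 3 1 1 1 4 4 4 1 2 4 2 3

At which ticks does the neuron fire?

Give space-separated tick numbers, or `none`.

t=0: input=2 -> V=0 FIRE
t=1: input=4 -> V=0 FIRE
t=2: input=3 -> V=0 FIRE
t=3: input=1 -> V=5
t=4: input=1 -> V=7
t=5: input=1 -> V=8
t=6: input=4 -> V=0 FIRE
t=7: input=4 -> V=0 FIRE
t=8: input=4 -> V=0 FIRE
t=9: input=1 -> V=5
t=10: input=2 -> V=0 FIRE
t=11: input=4 -> V=0 FIRE
t=12: input=2 -> V=0 FIRE
t=13: input=3 -> V=0 FIRE

Answer: 0 1 2 6 7 8 10 11 12 13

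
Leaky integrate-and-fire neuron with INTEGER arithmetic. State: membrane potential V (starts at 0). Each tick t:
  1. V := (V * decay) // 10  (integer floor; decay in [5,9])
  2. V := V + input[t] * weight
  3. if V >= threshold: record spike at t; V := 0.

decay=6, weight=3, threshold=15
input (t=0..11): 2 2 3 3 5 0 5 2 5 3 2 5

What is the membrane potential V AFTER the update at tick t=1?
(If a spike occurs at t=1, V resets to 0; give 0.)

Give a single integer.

Answer: 9

Derivation:
t=0: input=2 -> V=6
t=1: input=2 -> V=9
t=2: input=3 -> V=14
t=3: input=3 -> V=0 FIRE
t=4: input=5 -> V=0 FIRE
t=5: input=0 -> V=0
t=6: input=5 -> V=0 FIRE
t=7: input=2 -> V=6
t=8: input=5 -> V=0 FIRE
t=9: input=3 -> V=9
t=10: input=2 -> V=11
t=11: input=5 -> V=0 FIRE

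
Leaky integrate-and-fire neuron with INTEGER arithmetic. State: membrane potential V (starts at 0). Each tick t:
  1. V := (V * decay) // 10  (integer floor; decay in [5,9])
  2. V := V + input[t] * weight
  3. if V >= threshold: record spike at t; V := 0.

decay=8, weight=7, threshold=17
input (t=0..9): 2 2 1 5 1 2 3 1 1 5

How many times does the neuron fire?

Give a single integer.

Answer: 5

Derivation:
t=0: input=2 -> V=14
t=1: input=2 -> V=0 FIRE
t=2: input=1 -> V=7
t=3: input=5 -> V=0 FIRE
t=4: input=1 -> V=7
t=5: input=2 -> V=0 FIRE
t=6: input=3 -> V=0 FIRE
t=7: input=1 -> V=7
t=8: input=1 -> V=12
t=9: input=5 -> V=0 FIRE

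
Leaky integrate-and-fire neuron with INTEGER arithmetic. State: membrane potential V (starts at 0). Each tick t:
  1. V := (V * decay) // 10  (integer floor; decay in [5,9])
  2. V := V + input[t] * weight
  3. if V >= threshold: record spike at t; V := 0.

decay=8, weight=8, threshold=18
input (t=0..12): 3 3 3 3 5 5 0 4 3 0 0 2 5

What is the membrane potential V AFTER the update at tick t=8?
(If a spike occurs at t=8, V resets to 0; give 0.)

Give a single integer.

t=0: input=3 -> V=0 FIRE
t=1: input=3 -> V=0 FIRE
t=2: input=3 -> V=0 FIRE
t=3: input=3 -> V=0 FIRE
t=4: input=5 -> V=0 FIRE
t=5: input=5 -> V=0 FIRE
t=6: input=0 -> V=0
t=7: input=4 -> V=0 FIRE
t=8: input=3 -> V=0 FIRE
t=9: input=0 -> V=0
t=10: input=0 -> V=0
t=11: input=2 -> V=16
t=12: input=5 -> V=0 FIRE

Answer: 0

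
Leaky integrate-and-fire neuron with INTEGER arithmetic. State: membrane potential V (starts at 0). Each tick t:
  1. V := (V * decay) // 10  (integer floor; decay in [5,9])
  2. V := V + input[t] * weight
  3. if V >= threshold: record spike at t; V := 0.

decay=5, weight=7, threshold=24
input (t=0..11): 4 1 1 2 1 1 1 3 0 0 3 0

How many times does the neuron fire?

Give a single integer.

t=0: input=4 -> V=0 FIRE
t=1: input=1 -> V=7
t=2: input=1 -> V=10
t=3: input=2 -> V=19
t=4: input=1 -> V=16
t=5: input=1 -> V=15
t=6: input=1 -> V=14
t=7: input=3 -> V=0 FIRE
t=8: input=0 -> V=0
t=9: input=0 -> V=0
t=10: input=3 -> V=21
t=11: input=0 -> V=10

Answer: 2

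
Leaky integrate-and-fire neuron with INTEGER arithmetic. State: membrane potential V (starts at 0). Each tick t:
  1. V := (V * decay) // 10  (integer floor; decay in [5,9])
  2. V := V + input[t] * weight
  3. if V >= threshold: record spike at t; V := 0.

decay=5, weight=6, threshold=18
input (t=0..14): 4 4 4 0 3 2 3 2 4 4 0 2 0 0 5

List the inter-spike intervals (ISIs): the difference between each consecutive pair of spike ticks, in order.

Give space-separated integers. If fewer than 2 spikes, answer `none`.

Answer: 1 1 2 2 2 1 5

Derivation:
t=0: input=4 -> V=0 FIRE
t=1: input=4 -> V=0 FIRE
t=2: input=4 -> V=0 FIRE
t=3: input=0 -> V=0
t=4: input=3 -> V=0 FIRE
t=5: input=2 -> V=12
t=6: input=3 -> V=0 FIRE
t=7: input=2 -> V=12
t=8: input=4 -> V=0 FIRE
t=9: input=4 -> V=0 FIRE
t=10: input=0 -> V=0
t=11: input=2 -> V=12
t=12: input=0 -> V=6
t=13: input=0 -> V=3
t=14: input=5 -> V=0 FIRE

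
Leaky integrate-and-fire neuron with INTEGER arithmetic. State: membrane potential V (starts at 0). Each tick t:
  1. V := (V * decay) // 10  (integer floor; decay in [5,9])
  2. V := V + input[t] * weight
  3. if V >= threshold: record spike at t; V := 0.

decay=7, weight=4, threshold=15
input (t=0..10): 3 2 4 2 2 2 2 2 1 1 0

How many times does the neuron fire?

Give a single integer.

Answer: 3

Derivation:
t=0: input=3 -> V=12
t=1: input=2 -> V=0 FIRE
t=2: input=4 -> V=0 FIRE
t=3: input=2 -> V=8
t=4: input=2 -> V=13
t=5: input=2 -> V=0 FIRE
t=6: input=2 -> V=8
t=7: input=2 -> V=13
t=8: input=1 -> V=13
t=9: input=1 -> V=13
t=10: input=0 -> V=9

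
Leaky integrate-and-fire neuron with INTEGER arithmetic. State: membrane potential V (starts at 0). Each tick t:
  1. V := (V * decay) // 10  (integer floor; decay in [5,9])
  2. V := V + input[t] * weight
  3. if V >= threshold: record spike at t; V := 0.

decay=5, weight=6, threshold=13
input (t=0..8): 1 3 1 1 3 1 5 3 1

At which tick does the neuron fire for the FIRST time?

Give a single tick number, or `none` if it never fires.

t=0: input=1 -> V=6
t=1: input=3 -> V=0 FIRE
t=2: input=1 -> V=6
t=3: input=1 -> V=9
t=4: input=3 -> V=0 FIRE
t=5: input=1 -> V=6
t=6: input=5 -> V=0 FIRE
t=7: input=3 -> V=0 FIRE
t=8: input=1 -> V=6

Answer: 1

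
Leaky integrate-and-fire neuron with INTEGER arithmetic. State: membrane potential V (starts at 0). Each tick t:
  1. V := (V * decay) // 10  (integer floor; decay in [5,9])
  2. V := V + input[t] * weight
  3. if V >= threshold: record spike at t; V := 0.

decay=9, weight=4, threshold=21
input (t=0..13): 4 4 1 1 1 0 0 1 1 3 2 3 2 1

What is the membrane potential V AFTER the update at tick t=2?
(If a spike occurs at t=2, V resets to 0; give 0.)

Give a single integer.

Answer: 4

Derivation:
t=0: input=4 -> V=16
t=1: input=4 -> V=0 FIRE
t=2: input=1 -> V=4
t=3: input=1 -> V=7
t=4: input=1 -> V=10
t=5: input=0 -> V=9
t=6: input=0 -> V=8
t=7: input=1 -> V=11
t=8: input=1 -> V=13
t=9: input=3 -> V=0 FIRE
t=10: input=2 -> V=8
t=11: input=3 -> V=19
t=12: input=2 -> V=0 FIRE
t=13: input=1 -> V=4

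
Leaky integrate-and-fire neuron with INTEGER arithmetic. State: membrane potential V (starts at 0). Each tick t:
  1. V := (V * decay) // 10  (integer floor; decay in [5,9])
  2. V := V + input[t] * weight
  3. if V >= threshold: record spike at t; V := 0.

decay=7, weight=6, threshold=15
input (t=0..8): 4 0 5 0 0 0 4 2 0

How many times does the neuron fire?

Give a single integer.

t=0: input=4 -> V=0 FIRE
t=1: input=0 -> V=0
t=2: input=5 -> V=0 FIRE
t=3: input=0 -> V=0
t=4: input=0 -> V=0
t=5: input=0 -> V=0
t=6: input=4 -> V=0 FIRE
t=7: input=2 -> V=12
t=8: input=0 -> V=8

Answer: 3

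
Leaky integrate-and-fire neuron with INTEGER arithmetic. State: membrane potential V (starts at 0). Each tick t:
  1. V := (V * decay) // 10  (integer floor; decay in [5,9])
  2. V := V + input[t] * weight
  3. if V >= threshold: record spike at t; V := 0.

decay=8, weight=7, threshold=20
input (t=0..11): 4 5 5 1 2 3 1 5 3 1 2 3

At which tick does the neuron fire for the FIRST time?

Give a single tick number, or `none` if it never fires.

Answer: 0

Derivation:
t=0: input=4 -> V=0 FIRE
t=1: input=5 -> V=0 FIRE
t=2: input=5 -> V=0 FIRE
t=3: input=1 -> V=7
t=4: input=2 -> V=19
t=5: input=3 -> V=0 FIRE
t=6: input=1 -> V=7
t=7: input=5 -> V=0 FIRE
t=8: input=3 -> V=0 FIRE
t=9: input=1 -> V=7
t=10: input=2 -> V=19
t=11: input=3 -> V=0 FIRE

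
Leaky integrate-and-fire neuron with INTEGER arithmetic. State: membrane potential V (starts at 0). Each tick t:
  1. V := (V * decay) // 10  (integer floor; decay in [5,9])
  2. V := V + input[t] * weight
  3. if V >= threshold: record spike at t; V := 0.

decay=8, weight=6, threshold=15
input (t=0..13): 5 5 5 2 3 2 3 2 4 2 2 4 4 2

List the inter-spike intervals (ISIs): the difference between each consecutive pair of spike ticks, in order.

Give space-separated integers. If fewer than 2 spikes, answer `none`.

Answer: 1 1 2 2 2 2 1 1

Derivation:
t=0: input=5 -> V=0 FIRE
t=1: input=5 -> V=0 FIRE
t=2: input=5 -> V=0 FIRE
t=3: input=2 -> V=12
t=4: input=3 -> V=0 FIRE
t=5: input=2 -> V=12
t=6: input=3 -> V=0 FIRE
t=7: input=2 -> V=12
t=8: input=4 -> V=0 FIRE
t=9: input=2 -> V=12
t=10: input=2 -> V=0 FIRE
t=11: input=4 -> V=0 FIRE
t=12: input=4 -> V=0 FIRE
t=13: input=2 -> V=12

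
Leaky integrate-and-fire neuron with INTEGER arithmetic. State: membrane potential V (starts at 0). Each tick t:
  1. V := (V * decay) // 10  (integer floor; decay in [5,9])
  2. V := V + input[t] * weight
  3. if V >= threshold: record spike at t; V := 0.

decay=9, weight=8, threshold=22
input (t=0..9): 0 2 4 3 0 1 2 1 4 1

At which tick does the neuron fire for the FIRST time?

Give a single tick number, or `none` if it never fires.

t=0: input=0 -> V=0
t=1: input=2 -> V=16
t=2: input=4 -> V=0 FIRE
t=3: input=3 -> V=0 FIRE
t=4: input=0 -> V=0
t=5: input=1 -> V=8
t=6: input=2 -> V=0 FIRE
t=7: input=1 -> V=8
t=8: input=4 -> V=0 FIRE
t=9: input=1 -> V=8

Answer: 2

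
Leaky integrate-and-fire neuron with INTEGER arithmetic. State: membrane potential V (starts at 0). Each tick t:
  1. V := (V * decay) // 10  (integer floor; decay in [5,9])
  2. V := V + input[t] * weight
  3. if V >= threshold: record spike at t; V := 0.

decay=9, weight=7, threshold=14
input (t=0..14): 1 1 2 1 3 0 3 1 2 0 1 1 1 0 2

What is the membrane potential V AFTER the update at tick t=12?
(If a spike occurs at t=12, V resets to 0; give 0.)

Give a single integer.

t=0: input=1 -> V=7
t=1: input=1 -> V=13
t=2: input=2 -> V=0 FIRE
t=3: input=1 -> V=7
t=4: input=3 -> V=0 FIRE
t=5: input=0 -> V=0
t=6: input=3 -> V=0 FIRE
t=7: input=1 -> V=7
t=8: input=2 -> V=0 FIRE
t=9: input=0 -> V=0
t=10: input=1 -> V=7
t=11: input=1 -> V=13
t=12: input=1 -> V=0 FIRE
t=13: input=0 -> V=0
t=14: input=2 -> V=0 FIRE

Answer: 0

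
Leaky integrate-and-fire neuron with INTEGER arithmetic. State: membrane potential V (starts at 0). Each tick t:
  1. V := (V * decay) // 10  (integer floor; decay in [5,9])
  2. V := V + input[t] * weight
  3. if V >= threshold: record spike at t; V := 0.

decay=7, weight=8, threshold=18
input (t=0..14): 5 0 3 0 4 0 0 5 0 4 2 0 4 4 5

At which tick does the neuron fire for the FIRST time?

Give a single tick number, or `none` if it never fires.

Answer: 0

Derivation:
t=0: input=5 -> V=0 FIRE
t=1: input=0 -> V=0
t=2: input=3 -> V=0 FIRE
t=3: input=0 -> V=0
t=4: input=4 -> V=0 FIRE
t=5: input=0 -> V=0
t=6: input=0 -> V=0
t=7: input=5 -> V=0 FIRE
t=8: input=0 -> V=0
t=9: input=4 -> V=0 FIRE
t=10: input=2 -> V=16
t=11: input=0 -> V=11
t=12: input=4 -> V=0 FIRE
t=13: input=4 -> V=0 FIRE
t=14: input=5 -> V=0 FIRE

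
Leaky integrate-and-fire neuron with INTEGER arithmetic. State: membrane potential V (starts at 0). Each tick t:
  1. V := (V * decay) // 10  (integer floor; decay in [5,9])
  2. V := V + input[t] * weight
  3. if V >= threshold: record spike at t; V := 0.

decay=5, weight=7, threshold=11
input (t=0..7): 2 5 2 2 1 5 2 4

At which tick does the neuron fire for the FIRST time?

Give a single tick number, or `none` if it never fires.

Answer: 0

Derivation:
t=0: input=2 -> V=0 FIRE
t=1: input=5 -> V=0 FIRE
t=2: input=2 -> V=0 FIRE
t=3: input=2 -> V=0 FIRE
t=4: input=1 -> V=7
t=5: input=5 -> V=0 FIRE
t=6: input=2 -> V=0 FIRE
t=7: input=4 -> V=0 FIRE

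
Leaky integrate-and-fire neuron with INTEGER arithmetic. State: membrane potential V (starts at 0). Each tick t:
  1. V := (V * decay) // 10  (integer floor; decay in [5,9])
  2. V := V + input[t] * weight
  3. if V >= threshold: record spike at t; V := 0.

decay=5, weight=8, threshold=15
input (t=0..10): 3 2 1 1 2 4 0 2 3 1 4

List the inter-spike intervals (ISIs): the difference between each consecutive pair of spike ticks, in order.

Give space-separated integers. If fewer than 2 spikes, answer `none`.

Answer: 1 3 1 2 1 2

Derivation:
t=0: input=3 -> V=0 FIRE
t=1: input=2 -> V=0 FIRE
t=2: input=1 -> V=8
t=3: input=1 -> V=12
t=4: input=2 -> V=0 FIRE
t=5: input=4 -> V=0 FIRE
t=6: input=0 -> V=0
t=7: input=2 -> V=0 FIRE
t=8: input=3 -> V=0 FIRE
t=9: input=1 -> V=8
t=10: input=4 -> V=0 FIRE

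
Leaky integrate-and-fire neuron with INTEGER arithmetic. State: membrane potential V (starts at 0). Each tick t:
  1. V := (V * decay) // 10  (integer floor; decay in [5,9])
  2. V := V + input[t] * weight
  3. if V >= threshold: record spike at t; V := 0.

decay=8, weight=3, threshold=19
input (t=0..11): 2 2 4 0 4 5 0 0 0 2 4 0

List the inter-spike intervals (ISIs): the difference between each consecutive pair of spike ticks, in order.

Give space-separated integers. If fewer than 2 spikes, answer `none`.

t=0: input=2 -> V=6
t=1: input=2 -> V=10
t=2: input=4 -> V=0 FIRE
t=3: input=0 -> V=0
t=4: input=4 -> V=12
t=5: input=5 -> V=0 FIRE
t=6: input=0 -> V=0
t=7: input=0 -> V=0
t=8: input=0 -> V=0
t=9: input=2 -> V=6
t=10: input=4 -> V=16
t=11: input=0 -> V=12

Answer: 3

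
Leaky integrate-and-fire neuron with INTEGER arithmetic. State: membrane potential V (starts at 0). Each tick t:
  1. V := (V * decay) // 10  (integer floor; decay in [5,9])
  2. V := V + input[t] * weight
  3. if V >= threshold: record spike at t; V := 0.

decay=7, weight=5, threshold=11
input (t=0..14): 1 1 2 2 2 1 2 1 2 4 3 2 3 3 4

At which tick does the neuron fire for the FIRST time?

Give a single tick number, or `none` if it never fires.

Answer: 2

Derivation:
t=0: input=1 -> V=5
t=1: input=1 -> V=8
t=2: input=2 -> V=0 FIRE
t=3: input=2 -> V=10
t=4: input=2 -> V=0 FIRE
t=5: input=1 -> V=5
t=6: input=2 -> V=0 FIRE
t=7: input=1 -> V=5
t=8: input=2 -> V=0 FIRE
t=9: input=4 -> V=0 FIRE
t=10: input=3 -> V=0 FIRE
t=11: input=2 -> V=10
t=12: input=3 -> V=0 FIRE
t=13: input=3 -> V=0 FIRE
t=14: input=4 -> V=0 FIRE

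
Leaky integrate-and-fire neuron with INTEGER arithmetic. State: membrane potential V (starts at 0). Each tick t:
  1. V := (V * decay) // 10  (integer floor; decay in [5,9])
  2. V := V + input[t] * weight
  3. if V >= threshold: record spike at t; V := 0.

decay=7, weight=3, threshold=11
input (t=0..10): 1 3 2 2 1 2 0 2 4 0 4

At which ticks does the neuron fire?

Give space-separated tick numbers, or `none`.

Answer: 1 5 8 10

Derivation:
t=0: input=1 -> V=3
t=1: input=3 -> V=0 FIRE
t=2: input=2 -> V=6
t=3: input=2 -> V=10
t=4: input=1 -> V=10
t=5: input=2 -> V=0 FIRE
t=6: input=0 -> V=0
t=7: input=2 -> V=6
t=8: input=4 -> V=0 FIRE
t=9: input=0 -> V=0
t=10: input=4 -> V=0 FIRE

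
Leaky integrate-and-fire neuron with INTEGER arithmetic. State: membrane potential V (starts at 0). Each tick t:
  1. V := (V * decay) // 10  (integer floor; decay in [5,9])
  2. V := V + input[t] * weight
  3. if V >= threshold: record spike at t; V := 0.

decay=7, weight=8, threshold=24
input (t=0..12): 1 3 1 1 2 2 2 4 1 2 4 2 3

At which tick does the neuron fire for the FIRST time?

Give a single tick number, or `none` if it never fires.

Answer: 1

Derivation:
t=0: input=1 -> V=8
t=1: input=3 -> V=0 FIRE
t=2: input=1 -> V=8
t=3: input=1 -> V=13
t=4: input=2 -> V=0 FIRE
t=5: input=2 -> V=16
t=6: input=2 -> V=0 FIRE
t=7: input=4 -> V=0 FIRE
t=8: input=1 -> V=8
t=9: input=2 -> V=21
t=10: input=4 -> V=0 FIRE
t=11: input=2 -> V=16
t=12: input=3 -> V=0 FIRE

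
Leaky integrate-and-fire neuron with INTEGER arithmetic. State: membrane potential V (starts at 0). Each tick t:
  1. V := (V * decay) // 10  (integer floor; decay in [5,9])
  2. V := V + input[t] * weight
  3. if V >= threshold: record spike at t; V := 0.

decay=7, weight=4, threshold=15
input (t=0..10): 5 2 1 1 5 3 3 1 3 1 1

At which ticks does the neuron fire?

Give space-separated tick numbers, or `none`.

Answer: 0 4 6

Derivation:
t=0: input=5 -> V=0 FIRE
t=1: input=2 -> V=8
t=2: input=1 -> V=9
t=3: input=1 -> V=10
t=4: input=5 -> V=0 FIRE
t=5: input=3 -> V=12
t=6: input=3 -> V=0 FIRE
t=7: input=1 -> V=4
t=8: input=3 -> V=14
t=9: input=1 -> V=13
t=10: input=1 -> V=13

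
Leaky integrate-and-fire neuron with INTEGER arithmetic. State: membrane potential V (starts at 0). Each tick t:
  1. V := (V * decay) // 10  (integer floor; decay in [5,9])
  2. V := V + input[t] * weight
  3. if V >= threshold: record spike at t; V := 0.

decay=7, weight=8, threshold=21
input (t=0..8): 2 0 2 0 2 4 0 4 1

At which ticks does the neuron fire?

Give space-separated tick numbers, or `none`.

t=0: input=2 -> V=16
t=1: input=0 -> V=11
t=2: input=2 -> V=0 FIRE
t=3: input=0 -> V=0
t=4: input=2 -> V=16
t=5: input=4 -> V=0 FIRE
t=6: input=0 -> V=0
t=7: input=4 -> V=0 FIRE
t=8: input=1 -> V=8

Answer: 2 5 7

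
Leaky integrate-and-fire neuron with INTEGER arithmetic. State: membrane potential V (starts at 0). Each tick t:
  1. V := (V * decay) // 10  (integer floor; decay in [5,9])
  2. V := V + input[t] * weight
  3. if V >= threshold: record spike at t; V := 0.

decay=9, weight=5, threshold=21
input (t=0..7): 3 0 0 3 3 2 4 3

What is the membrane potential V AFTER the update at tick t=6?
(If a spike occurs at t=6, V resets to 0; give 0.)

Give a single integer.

t=0: input=3 -> V=15
t=1: input=0 -> V=13
t=2: input=0 -> V=11
t=3: input=3 -> V=0 FIRE
t=4: input=3 -> V=15
t=5: input=2 -> V=0 FIRE
t=6: input=4 -> V=20
t=7: input=3 -> V=0 FIRE

Answer: 20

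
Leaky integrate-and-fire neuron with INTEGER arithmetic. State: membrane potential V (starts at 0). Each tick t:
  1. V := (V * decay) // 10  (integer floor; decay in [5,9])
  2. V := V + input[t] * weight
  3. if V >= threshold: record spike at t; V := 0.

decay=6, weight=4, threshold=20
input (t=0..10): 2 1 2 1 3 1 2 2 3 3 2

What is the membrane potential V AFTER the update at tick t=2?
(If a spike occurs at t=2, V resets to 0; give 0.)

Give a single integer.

t=0: input=2 -> V=8
t=1: input=1 -> V=8
t=2: input=2 -> V=12
t=3: input=1 -> V=11
t=4: input=3 -> V=18
t=5: input=1 -> V=14
t=6: input=2 -> V=16
t=7: input=2 -> V=17
t=8: input=3 -> V=0 FIRE
t=9: input=3 -> V=12
t=10: input=2 -> V=15

Answer: 12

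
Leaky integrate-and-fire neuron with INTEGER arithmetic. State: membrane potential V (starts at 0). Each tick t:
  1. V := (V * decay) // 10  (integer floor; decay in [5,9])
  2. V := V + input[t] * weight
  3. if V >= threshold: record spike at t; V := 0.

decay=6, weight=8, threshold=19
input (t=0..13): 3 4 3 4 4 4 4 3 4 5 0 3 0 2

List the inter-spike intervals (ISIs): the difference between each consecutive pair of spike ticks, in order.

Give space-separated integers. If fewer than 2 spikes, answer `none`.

t=0: input=3 -> V=0 FIRE
t=1: input=4 -> V=0 FIRE
t=2: input=3 -> V=0 FIRE
t=3: input=4 -> V=0 FIRE
t=4: input=4 -> V=0 FIRE
t=5: input=4 -> V=0 FIRE
t=6: input=4 -> V=0 FIRE
t=7: input=3 -> V=0 FIRE
t=8: input=4 -> V=0 FIRE
t=9: input=5 -> V=0 FIRE
t=10: input=0 -> V=0
t=11: input=3 -> V=0 FIRE
t=12: input=0 -> V=0
t=13: input=2 -> V=16

Answer: 1 1 1 1 1 1 1 1 1 2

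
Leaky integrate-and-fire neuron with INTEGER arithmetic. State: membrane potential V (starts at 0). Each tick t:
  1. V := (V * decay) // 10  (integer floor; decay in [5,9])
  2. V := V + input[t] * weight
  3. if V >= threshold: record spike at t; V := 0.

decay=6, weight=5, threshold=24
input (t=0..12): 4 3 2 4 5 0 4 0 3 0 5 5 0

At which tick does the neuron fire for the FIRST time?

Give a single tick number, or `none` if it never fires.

t=0: input=4 -> V=20
t=1: input=3 -> V=0 FIRE
t=2: input=2 -> V=10
t=3: input=4 -> V=0 FIRE
t=4: input=5 -> V=0 FIRE
t=5: input=0 -> V=0
t=6: input=4 -> V=20
t=7: input=0 -> V=12
t=8: input=3 -> V=22
t=9: input=0 -> V=13
t=10: input=5 -> V=0 FIRE
t=11: input=5 -> V=0 FIRE
t=12: input=0 -> V=0

Answer: 1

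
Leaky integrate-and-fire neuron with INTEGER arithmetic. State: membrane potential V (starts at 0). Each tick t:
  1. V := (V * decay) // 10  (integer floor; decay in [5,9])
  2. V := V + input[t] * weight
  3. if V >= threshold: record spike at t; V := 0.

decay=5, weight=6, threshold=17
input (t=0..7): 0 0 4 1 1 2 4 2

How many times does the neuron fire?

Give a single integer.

Answer: 2

Derivation:
t=0: input=0 -> V=0
t=1: input=0 -> V=0
t=2: input=4 -> V=0 FIRE
t=3: input=1 -> V=6
t=4: input=1 -> V=9
t=5: input=2 -> V=16
t=6: input=4 -> V=0 FIRE
t=7: input=2 -> V=12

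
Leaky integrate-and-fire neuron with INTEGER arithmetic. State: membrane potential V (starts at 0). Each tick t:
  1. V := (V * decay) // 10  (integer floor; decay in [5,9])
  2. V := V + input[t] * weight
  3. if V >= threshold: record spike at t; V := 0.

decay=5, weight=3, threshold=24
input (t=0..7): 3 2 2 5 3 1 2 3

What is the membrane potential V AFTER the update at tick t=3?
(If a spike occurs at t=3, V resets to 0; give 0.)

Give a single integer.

Answer: 20

Derivation:
t=0: input=3 -> V=9
t=1: input=2 -> V=10
t=2: input=2 -> V=11
t=3: input=5 -> V=20
t=4: input=3 -> V=19
t=5: input=1 -> V=12
t=6: input=2 -> V=12
t=7: input=3 -> V=15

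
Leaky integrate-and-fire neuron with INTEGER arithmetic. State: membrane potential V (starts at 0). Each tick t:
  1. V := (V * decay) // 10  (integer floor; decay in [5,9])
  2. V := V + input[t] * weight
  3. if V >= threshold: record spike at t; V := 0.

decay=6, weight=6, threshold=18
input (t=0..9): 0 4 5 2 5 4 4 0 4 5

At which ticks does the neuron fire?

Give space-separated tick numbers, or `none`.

Answer: 1 2 4 5 6 8 9

Derivation:
t=0: input=0 -> V=0
t=1: input=4 -> V=0 FIRE
t=2: input=5 -> V=0 FIRE
t=3: input=2 -> V=12
t=4: input=5 -> V=0 FIRE
t=5: input=4 -> V=0 FIRE
t=6: input=4 -> V=0 FIRE
t=7: input=0 -> V=0
t=8: input=4 -> V=0 FIRE
t=9: input=5 -> V=0 FIRE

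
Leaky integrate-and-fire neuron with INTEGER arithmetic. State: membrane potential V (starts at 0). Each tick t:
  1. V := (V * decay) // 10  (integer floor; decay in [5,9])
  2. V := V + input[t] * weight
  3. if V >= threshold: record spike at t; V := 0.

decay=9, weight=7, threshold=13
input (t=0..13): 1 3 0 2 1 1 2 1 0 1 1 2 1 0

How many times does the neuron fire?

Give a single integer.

Answer: 6

Derivation:
t=0: input=1 -> V=7
t=1: input=3 -> V=0 FIRE
t=2: input=0 -> V=0
t=3: input=2 -> V=0 FIRE
t=4: input=1 -> V=7
t=5: input=1 -> V=0 FIRE
t=6: input=2 -> V=0 FIRE
t=7: input=1 -> V=7
t=8: input=0 -> V=6
t=9: input=1 -> V=12
t=10: input=1 -> V=0 FIRE
t=11: input=2 -> V=0 FIRE
t=12: input=1 -> V=7
t=13: input=0 -> V=6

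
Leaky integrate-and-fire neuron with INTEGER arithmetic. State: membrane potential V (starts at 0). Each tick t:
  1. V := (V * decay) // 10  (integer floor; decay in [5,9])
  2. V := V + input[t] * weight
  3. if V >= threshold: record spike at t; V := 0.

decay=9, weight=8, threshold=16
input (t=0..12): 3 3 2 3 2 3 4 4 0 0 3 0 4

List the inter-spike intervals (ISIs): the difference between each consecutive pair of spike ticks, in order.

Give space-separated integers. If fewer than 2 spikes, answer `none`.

t=0: input=3 -> V=0 FIRE
t=1: input=3 -> V=0 FIRE
t=2: input=2 -> V=0 FIRE
t=3: input=3 -> V=0 FIRE
t=4: input=2 -> V=0 FIRE
t=5: input=3 -> V=0 FIRE
t=6: input=4 -> V=0 FIRE
t=7: input=4 -> V=0 FIRE
t=8: input=0 -> V=0
t=9: input=0 -> V=0
t=10: input=3 -> V=0 FIRE
t=11: input=0 -> V=0
t=12: input=4 -> V=0 FIRE

Answer: 1 1 1 1 1 1 1 3 2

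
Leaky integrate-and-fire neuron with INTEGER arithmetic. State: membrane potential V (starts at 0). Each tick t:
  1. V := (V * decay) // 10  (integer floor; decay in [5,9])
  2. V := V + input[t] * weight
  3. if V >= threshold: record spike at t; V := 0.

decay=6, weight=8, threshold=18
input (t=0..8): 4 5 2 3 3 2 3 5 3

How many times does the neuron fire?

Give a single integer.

Answer: 7

Derivation:
t=0: input=4 -> V=0 FIRE
t=1: input=5 -> V=0 FIRE
t=2: input=2 -> V=16
t=3: input=3 -> V=0 FIRE
t=4: input=3 -> V=0 FIRE
t=5: input=2 -> V=16
t=6: input=3 -> V=0 FIRE
t=7: input=5 -> V=0 FIRE
t=8: input=3 -> V=0 FIRE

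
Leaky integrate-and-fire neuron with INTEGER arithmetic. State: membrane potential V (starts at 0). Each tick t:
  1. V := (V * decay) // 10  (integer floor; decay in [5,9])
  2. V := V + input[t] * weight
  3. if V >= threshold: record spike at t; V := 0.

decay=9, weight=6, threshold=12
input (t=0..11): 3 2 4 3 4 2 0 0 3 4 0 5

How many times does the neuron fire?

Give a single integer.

t=0: input=3 -> V=0 FIRE
t=1: input=2 -> V=0 FIRE
t=2: input=4 -> V=0 FIRE
t=3: input=3 -> V=0 FIRE
t=4: input=4 -> V=0 FIRE
t=5: input=2 -> V=0 FIRE
t=6: input=0 -> V=0
t=7: input=0 -> V=0
t=8: input=3 -> V=0 FIRE
t=9: input=4 -> V=0 FIRE
t=10: input=0 -> V=0
t=11: input=5 -> V=0 FIRE

Answer: 9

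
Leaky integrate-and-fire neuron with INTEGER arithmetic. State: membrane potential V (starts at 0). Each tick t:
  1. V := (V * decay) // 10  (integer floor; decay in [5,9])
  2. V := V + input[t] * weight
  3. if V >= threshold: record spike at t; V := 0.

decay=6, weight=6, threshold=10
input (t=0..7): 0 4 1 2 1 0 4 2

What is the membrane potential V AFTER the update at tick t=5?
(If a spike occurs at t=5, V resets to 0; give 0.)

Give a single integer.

t=0: input=0 -> V=0
t=1: input=4 -> V=0 FIRE
t=2: input=1 -> V=6
t=3: input=2 -> V=0 FIRE
t=4: input=1 -> V=6
t=5: input=0 -> V=3
t=6: input=4 -> V=0 FIRE
t=7: input=2 -> V=0 FIRE

Answer: 3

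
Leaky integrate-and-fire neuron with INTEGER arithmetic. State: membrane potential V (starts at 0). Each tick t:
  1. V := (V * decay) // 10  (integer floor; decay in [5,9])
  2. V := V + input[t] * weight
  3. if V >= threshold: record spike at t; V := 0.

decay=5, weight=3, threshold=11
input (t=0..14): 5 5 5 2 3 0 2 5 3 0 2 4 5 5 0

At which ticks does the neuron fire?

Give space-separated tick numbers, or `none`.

Answer: 0 1 2 4 7 11 12 13

Derivation:
t=0: input=5 -> V=0 FIRE
t=1: input=5 -> V=0 FIRE
t=2: input=5 -> V=0 FIRE
t=3: input=2 -> V=6
t=4: input=3 -> V=0 FIRE
t=5: input=0 -> V=0
t=6: input=2 -> V=6
t=7: input=5 -> V=0 FIRE
t=8: input=3 -> V=9
t=9: input=0 -> V=4
t=10: input=2 -> V=8
t=11: input=4 -> V=0 FIRE
t=12: input=5 -> V=0 FIRE
t=13: input=5 -> V=0 FIRE
t=14: input=0 -> V=0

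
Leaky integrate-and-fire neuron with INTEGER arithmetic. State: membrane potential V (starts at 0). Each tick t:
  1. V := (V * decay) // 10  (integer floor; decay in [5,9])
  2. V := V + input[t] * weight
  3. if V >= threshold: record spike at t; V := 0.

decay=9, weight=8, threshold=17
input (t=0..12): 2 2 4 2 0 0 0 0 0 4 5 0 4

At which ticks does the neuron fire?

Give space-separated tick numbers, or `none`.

Answer: 1 2 9 10 12

Derivation:
t=0: input=2 -> V=16
t=1: input=2 -> V=0 FIRE
t=2: input=4 -> V=0 FIRE
t=3: input=2 -> V=16
t=4: input=0 -> V=14
t=5: input=0 -> V=12
t=6: input=0 -> V=10
t=7: input=0 -> V=9
t=8: input=0 -> V=8
t=9: input=4 -> V=0 FIRE
t=10: input=5 -> V=0 FIRE
t=11: input=0 -> V=0
t=12: input=4 -> V=0 FIRE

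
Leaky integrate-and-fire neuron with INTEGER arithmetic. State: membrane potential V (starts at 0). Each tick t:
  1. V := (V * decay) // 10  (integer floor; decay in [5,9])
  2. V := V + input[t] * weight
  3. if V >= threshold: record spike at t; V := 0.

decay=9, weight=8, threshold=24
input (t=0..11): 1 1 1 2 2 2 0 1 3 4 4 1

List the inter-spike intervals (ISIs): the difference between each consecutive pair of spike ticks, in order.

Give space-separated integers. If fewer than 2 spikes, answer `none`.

t=0: input=1 -> V=8
t=1: input=1 -> V=15
t=2: input=1 -> V=21
t=3: input=2 -> V=0 FIRE
t=4: input=2 -> V=16
t=5: input=2 -> V=0 FIRE
t=6: input=0 -> V=0
t=7: input=1 -> V=8
t=8: input=3 -> V=0 FIRE
t=9: input=4 -> V=0 FIRE
t=10: input=4 -> V=0 FIRE
t=11: input=1 -> V=8

Answer: 2 3 1 1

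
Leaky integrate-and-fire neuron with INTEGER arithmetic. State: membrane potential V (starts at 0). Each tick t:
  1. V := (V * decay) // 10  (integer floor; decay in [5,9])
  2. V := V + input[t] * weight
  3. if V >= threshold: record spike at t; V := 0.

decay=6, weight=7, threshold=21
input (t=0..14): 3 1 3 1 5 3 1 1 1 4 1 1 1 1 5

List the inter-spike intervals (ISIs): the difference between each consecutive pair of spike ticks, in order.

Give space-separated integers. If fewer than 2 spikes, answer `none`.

t=0: input=3 -> V=0 FIRE
t=1: input=1 -> V=7
t=2: input=3 -> V=0 FIRE
t=3: input=1 -> V=7
t=4: input=5 -> V=0 FIRE
t=5: input=3 -> V=0 FIRE
t=6: input=1 -> V=7
t=7: input=1 -> V=11
t=8: input=1 -> V=13
t=9: input=4 -> V=0 FIRE
t=10: input=1 -> V=7
t=11: input=1 -> V=11
t=12: input=1 -> V=13
t=13: input=1 -> V=14
t=14: input=5 -> V=0 FIRE

Answer: 2 2 1 4 5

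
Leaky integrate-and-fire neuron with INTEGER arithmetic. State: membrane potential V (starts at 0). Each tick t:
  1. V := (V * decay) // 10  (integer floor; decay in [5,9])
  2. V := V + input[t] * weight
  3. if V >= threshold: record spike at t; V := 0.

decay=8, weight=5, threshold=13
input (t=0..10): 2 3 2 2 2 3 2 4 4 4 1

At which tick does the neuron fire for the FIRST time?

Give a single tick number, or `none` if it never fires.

t=0: input=2 -> V=10
t=1: input=3 -> V=0 FIRE
t=2: input=2 -> V=10
t=3: input=2 -> V=0 FIRE
t=4: input=2 -> V=10
t=5: input=3 -> V=0 FIRE
t=6: input=2 -> V=10
t=7: input=4 -> V=0 FIRE
t=8: input=4 -> V=0 FIRE
t=9: input=4 -> V=0 FIRE
t=10: input=1 -> V=5

Answer: 1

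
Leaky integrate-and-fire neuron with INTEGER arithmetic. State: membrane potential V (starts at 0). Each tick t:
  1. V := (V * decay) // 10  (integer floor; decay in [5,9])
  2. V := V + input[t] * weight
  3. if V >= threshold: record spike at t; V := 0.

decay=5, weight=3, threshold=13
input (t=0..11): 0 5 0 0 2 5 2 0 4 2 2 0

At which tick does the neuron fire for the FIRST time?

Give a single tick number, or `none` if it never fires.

Answer: 1

Derivation:
t=0: input=0 -> V=0
t=1: input=5 -> V=0 FIRE
t=2: input=0 -> V=0
t=3: input=0 -> V=0
t=4: input=2 -> V=6
t=5: input=5 -> V=0 FIRE
t=6: input=2 -> V=6
t=7: input=0 -> V=3
t=8: input=4 -> V=0 FIRE
t=9: input=2 -> V=6
t=10: input=2 -> V=9
t=11: input=0 -> V=4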